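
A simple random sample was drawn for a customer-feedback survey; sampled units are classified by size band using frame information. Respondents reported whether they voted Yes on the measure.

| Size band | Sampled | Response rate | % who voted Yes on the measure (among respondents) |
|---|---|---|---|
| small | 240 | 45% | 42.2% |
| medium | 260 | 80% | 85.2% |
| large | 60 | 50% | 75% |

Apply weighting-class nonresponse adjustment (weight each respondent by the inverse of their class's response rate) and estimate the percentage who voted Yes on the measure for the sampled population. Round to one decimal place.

Inverse-response-rate weighting restores each class to its sampled count, so class totals weight by n_sampled:
  small: 240 × 42.2 = 10,128
  medium: 260 × 85.2 = 22,152
  large: 60 × 75 = 4500
Adjusted estimate = 36,780 / 560 = 65.6786 → 65.7%.

65.7%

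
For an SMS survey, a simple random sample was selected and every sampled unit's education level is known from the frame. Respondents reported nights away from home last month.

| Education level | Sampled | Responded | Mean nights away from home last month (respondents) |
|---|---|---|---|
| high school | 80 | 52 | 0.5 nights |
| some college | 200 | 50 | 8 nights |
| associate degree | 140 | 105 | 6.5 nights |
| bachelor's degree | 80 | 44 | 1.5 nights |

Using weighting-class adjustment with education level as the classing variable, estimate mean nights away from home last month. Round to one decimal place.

5.3

Response rates by class: high school 52/80 = 65%, some college 50/200 = 25%, associate degree 105/140 = 75%, bachelor's degree 44/80 = 55%.
Weighting each respondent by the inverse class response rate inflates each class back to its sampled size, so the class weight is n_sampled:
  high school: 80 × 0.5 = 40
  some college: 200 × 8 = 1600
  associate degree: 140 × 6.5 = 910
  bachelor's degree: 80 × 1.5 = 120
Adjusted estimate = 2670 / 500 = 5.34 → 5.3.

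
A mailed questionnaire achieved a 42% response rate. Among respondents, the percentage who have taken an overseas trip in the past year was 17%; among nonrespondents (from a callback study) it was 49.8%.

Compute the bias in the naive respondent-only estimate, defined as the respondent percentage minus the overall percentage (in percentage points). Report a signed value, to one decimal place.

Nonresponse fraction = 1 − 0.42 = 0.58.
Bias = (nonresponse fraction) × (respondent percentage − nonrespondent percentage)
     = 0.58 × (17 − 49.8) = 0.58 × -32.8 = -19.024.

-19.0 percentage points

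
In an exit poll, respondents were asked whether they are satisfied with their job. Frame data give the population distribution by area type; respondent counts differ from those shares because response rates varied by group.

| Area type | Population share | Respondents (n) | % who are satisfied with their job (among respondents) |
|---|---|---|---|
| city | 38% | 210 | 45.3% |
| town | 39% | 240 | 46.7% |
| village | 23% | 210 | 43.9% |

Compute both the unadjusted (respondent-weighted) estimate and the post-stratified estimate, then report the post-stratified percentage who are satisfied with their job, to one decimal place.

Naive respondent-only estimate (weights = respondent counts):
  (210/660)×45.3 + (240/660)×46.7 + (210/660)×43.9 = 45.3636%
Reweighting by population area type shares:
  0.38×45.3 + 0.39×46.7 + 0.23×43.9 = 45.524%

45.5%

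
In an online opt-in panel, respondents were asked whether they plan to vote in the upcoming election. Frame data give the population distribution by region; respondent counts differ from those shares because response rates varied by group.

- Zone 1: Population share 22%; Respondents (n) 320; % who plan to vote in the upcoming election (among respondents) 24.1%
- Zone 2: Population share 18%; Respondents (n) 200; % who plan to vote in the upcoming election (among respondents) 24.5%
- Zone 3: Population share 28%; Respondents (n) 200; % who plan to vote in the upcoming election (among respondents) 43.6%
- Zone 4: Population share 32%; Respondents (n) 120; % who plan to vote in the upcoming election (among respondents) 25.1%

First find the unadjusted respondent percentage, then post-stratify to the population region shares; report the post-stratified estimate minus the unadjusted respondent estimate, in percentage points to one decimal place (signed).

Unadjusted (pooled respondent) estimate weights by respondent counts:
  (320/840)×24.1 + (200/840)×24.5 + (200/840)×43.6 + (120/840)×25.1 = 28.981%
Post-stratified estimate weights by population shares:
  0.22×24.1 + 0.18×24.5 + 0.28×43.6 + 0.32×25.1 = 29.952%
Difference = 29.952 − 28.981 = 0.971 pp.

+1.0 percentage points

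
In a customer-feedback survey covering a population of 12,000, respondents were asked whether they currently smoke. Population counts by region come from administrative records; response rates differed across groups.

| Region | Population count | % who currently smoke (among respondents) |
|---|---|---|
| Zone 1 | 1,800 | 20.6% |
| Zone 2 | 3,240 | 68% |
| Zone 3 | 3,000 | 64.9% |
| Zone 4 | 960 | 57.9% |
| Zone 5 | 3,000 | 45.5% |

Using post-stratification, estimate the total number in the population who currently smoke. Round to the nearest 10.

Each cell contributes its population count × the respondent rate:
  Zone 1: 1,800 × 20.6% = 370.8
  Zone 2: 3,240 × 68% = 2203.2
  Zone 3: 3,000 × 64.9% = 1947
  Zone 4: 960 × 57.9% = 555.84
  Zone 5: 3,000 × 45.5% = 1365
Estimated total = 6441.84 → 6,440.

6,440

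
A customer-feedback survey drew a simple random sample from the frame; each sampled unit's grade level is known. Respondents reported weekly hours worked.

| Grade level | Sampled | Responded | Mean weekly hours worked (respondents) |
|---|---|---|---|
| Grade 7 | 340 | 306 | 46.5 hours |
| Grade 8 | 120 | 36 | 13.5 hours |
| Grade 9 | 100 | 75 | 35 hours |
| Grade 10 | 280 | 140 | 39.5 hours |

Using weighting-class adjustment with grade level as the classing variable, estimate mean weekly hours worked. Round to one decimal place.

38.1

Response rates by class: Grade 7 306/340 = 90%, Grade 8 36/120 = 30%, Grade 9 75/100 = 75%, Grade 10 140/280 = 50%.
Each respondent's weight = sampled/responded in their class; summing within a class gives n_sampled, so:
  Grade 7: 340 × 46.5 = 15,810
  Grade 8: 120 × 13.5 = 1620
  Grade 9: 100 × 35 = 3500
  Grade 10: 280 × 39.5 = 11,060
Adjusted estimate = 31,990 / 840 = 38.0833 → 38.1.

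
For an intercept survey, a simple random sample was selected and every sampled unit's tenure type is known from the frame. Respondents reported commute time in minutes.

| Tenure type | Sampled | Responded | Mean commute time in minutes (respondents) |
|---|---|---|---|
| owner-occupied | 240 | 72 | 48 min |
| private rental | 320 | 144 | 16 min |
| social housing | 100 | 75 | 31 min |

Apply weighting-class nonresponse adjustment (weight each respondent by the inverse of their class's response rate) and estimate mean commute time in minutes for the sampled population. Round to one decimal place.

29.9

Response rates by class: owner-occupied 72/240 = 30%, private rental 144/320 = 45%, social housing 75/100 = 75%.
With weight = n_sampled/n_responded per class, the weighted class total is n_sampled:
  owner-occupied: 240 × 48 = 11,520
  private rental: 320 × 16 = 5120
  social housing: 100 × 31 = 3100
Adjusted estimate = 19,740 / 660 = 29.9091 → 29.9.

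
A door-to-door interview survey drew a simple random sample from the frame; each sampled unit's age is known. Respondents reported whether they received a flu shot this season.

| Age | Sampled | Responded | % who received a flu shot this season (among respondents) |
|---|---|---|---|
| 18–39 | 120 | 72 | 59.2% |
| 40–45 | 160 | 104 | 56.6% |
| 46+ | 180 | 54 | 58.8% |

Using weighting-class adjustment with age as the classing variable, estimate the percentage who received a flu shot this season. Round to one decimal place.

Class response rates: 18–39 72/120 = 60%, 40–45 104/160 = 65%, 46+ 54/180 = 30%.
Inverse-response-rate weighting restores each class to its sampled count, so class totals weight by n_sampled:
  18–39: 120 × 59.2 = 7104
  40–45: 160 × 56.6 = 9056
  46+: 180 × 58.8 = 10,584
Adjusted estimate = 26,744 / 460 = 58.1391 → 58.1%.

58.1%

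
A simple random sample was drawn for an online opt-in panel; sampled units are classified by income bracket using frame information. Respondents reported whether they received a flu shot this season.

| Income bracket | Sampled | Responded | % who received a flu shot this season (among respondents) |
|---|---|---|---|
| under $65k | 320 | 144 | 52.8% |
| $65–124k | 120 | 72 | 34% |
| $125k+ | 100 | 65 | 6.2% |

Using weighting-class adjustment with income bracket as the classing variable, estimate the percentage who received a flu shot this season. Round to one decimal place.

40.0%

Class response rates: under $65k 144/320 = 45%, $65–124k 72/120 = 60%, $125k+ 65/100 = 65%.
Inverse-response-rate weighting restores each class to its sampled count, so class totals weight by n_sampled:
  under $65k: 320 × 52.8 = 16,896
  $65–124k: 120 × 34 = 4080
  $125k+: 100 × 6.2 = 620
Adjusted estimate = 21,596 / 540 = 39.9926 → 40.0%.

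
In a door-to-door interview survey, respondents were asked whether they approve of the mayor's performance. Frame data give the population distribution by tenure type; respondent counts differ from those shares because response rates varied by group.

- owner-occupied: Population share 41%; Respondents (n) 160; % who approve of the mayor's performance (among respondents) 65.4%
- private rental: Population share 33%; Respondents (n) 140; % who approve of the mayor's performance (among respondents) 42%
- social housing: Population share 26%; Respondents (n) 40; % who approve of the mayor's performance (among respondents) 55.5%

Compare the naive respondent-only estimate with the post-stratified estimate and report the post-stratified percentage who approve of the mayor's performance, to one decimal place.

Unadjusted (pooled respondent) estimate weights by respondent counts:
  (160/340)×65.4 + (140/340)×42 + (40/340)×55.5 = 54.6%
Reweighting by population tenure type shares:
  0.41×65.4 + 0.33×42 + 0.26×55.5 = 55.104%

55.1%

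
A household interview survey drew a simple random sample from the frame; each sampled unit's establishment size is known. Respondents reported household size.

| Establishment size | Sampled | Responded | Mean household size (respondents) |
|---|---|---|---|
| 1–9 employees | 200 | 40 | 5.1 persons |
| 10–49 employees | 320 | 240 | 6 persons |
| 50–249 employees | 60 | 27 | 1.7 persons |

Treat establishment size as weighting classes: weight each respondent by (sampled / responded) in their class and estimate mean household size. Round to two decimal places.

5.24

Response rates by class: 1–9 employees 40/200 = 20%, 10–49 employees 240/320 = 75%, 50–249 employees 27/60 = 45%.
With weight = n_sampled/n_responded per class, the weighted class total is n_sampled:
  1–9 employees: 200 × 5.1 = 1020
  10–49 employees: 320 × 6 = 1920
  50–249 employees: 60 × 1.7 = 102
Adjusted estimate = 3042 / 580 = 5.24483 → 5.24.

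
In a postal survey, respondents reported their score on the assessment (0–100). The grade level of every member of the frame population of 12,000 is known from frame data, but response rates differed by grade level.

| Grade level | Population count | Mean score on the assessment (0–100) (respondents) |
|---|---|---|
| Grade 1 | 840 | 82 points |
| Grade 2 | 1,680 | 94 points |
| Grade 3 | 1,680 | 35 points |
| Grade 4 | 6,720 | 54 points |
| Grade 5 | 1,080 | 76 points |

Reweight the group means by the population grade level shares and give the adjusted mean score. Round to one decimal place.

Post-stratification weights by population share, not respondent share:
  Grade 1: (840/12,000) × 82 = 5.74
  Grade 2: (1,680/12,000) × 94 = 13.16
  Grade 3: (1,680/12,000) × 35 = 4.9
  Grade 4: (6,720/12,000) × 54 = 30.24
  Grade 5: (1,080/12,000) × 76 = 6.84
Post-stratified estimate = 60.88 → 60.9.

60.9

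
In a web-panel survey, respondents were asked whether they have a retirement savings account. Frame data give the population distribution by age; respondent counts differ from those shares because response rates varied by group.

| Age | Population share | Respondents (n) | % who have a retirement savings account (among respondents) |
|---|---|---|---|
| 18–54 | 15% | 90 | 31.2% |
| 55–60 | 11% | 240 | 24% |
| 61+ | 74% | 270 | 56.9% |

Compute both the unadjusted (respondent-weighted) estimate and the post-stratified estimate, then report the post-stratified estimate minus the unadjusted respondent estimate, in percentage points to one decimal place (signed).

Naive respondent-only estimate (weights = respondent counts):
  (90/600)×31.2 + (240/600)×24 + (270/600)×56.9 = 39.885%
Post-stratifying to population shares instead:
  0.15×31.2 + 0.11×24 + 0.74×56.9 = 49.426%
Difference = 49.426 − 39.885 = 9.541 pp.

+9.5 percentage points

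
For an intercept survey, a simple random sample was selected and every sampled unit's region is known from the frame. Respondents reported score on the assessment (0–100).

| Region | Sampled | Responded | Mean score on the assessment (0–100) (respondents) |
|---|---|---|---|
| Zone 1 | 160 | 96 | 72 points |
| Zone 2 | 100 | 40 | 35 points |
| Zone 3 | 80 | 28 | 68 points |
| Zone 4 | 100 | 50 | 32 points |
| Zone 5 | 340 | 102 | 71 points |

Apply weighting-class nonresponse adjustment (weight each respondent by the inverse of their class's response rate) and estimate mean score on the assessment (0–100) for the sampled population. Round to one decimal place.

Class response rates: Zone 1 96/160 = 60%, Zone 2 40/100 = 40%, Zone 3 28/80 = 35%, Zone 4 50/100 = 50%, Zone 5 102/340 = 30%.
Weighting each respondent by the inverse class response rate inflates each class back to its sampled size, so the class weight is n_sampled:
  Zone 1: 160 × 72 = 11,520
  Zone 2: 100 × 35 = 3500
  Zone 3: 80 × 68 = 5440
  Zone 4: 100 × 32 = 3200
  Zone 5: 340 × 71 = 24,140
Adjusted estimate = 47,800 / 780 = 61.2821 → 61.3.

61.3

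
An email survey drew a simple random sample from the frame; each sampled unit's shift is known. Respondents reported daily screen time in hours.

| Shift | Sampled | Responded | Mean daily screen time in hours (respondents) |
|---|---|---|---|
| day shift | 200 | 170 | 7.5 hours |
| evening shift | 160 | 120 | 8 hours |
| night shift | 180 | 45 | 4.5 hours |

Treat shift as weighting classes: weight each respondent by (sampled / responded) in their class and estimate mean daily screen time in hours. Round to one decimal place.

6.6

Class response rates: day shift 170/200 = 85%, evening shift 120/160 = 75%, night shift 45/180 = 25%.
With weight = n_sampled/n_responded per class, the weighted class total is n_sampled:
  day shift: 200 × 7.5 = 1500
  evening shift: 160 × 8 = 1280
  night shift: 180 × 4.5 = 810
Adjusted estimate = 3590 / 540 = 6.64815 → 6.6.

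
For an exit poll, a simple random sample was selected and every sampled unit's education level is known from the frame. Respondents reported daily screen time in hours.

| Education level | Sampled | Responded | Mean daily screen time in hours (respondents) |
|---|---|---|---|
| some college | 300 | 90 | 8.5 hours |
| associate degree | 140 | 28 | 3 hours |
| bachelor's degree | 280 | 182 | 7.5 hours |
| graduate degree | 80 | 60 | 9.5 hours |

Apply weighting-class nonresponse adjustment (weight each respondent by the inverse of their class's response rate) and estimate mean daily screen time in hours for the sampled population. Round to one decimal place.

7.3

Class response rates: some college 90/300 = 30%, associate degree 28/140 = 20%, bachelor's degree 182/280 = 65%, graduate degree 60/80 = 75%.
Each respondent's weight = sampled/responded in their class; summing within a class gives n_sampled, so:
  some college: 300 × 8.5 = 2550
  associate degree: 140 × 3 = 420
  bachelor's degree: 280 × 7.5 = 2100
  graduate degree: 80 × 9.5 = 760
Adjusted estimate = 5830 / 800 = 7.2875 → 7.3.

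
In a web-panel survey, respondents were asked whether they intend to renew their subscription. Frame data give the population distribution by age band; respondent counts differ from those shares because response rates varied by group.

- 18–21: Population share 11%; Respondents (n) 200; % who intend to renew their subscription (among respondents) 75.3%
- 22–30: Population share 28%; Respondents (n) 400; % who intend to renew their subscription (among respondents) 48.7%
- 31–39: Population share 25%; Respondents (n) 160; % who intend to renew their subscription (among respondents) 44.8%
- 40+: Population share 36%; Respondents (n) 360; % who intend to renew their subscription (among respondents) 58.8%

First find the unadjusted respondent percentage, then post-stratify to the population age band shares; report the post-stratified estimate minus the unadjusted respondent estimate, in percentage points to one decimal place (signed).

Naive respondent-only estimate (weights = respondent counts):
  (200/1120)×75.3 + (400/1120)×48.7 + (160/1120)×44.8 + (360/1120)×58.8 = 56.1393%
Post-stratified estimate weights by population shares:
  0.11×75.3 + 0.28×48.7 + 0.25×44.8 + 0.36×58.8 = 54.287%
Difference = 54.287 − 56.1393 = -1.8523 pp.

-1.9 percentage points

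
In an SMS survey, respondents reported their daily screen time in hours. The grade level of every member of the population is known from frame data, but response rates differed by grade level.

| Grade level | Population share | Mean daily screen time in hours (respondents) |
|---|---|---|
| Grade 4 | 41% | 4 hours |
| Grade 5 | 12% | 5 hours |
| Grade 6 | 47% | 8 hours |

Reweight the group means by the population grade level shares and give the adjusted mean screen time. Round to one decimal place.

6.0

Reweight to the known grade level distribution:
  Grade 4: 0.41 × 4 = 1.64
  Grade 5: 0.12 × 5 = 0.6
  Grade 6: 0.47 × 8 = 3.76
Post-stratified estimate = 6 → 6.0.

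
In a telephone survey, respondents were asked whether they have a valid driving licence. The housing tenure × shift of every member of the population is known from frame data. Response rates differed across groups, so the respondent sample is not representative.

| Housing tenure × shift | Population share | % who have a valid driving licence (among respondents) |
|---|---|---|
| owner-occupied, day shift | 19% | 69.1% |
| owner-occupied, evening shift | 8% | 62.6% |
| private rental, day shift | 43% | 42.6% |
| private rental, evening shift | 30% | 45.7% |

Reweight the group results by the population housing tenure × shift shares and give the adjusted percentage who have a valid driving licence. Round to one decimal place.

50.2%

Weight each group's respondent value by its population share:
  owner-occupied, day shift: 0.19 × 69.1 = 13.129
  owner-occupied, evening shift: 0.08 × 62.6 = 5.008
  private rental, day shift: 0.43 × 42.6 = 18.318
  private rental, evening shift: 0.3 × 45.7 = 13.71
Post-stratified estimate = 50.165 → 50.2%.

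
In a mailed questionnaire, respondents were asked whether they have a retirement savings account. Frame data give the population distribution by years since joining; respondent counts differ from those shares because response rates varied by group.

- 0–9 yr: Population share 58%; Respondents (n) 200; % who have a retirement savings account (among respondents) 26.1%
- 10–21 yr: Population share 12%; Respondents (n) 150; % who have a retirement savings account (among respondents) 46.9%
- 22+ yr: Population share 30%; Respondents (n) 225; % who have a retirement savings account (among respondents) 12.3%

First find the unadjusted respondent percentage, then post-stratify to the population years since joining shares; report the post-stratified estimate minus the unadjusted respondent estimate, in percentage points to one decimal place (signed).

-1.7 percentage points

Without adjustment, the pooled respondent share is:
  (200/575)×26.1 + (150/575)×46.9 + (225/575)×12.3 = 26.1261%
Reweighting by population years since joining shares:
  0.58×26.1 + 0.12×46.9 + 0.3×12.3 = 24.456%
Difference = 24.456 − 26.1261 = -1.6701 pp.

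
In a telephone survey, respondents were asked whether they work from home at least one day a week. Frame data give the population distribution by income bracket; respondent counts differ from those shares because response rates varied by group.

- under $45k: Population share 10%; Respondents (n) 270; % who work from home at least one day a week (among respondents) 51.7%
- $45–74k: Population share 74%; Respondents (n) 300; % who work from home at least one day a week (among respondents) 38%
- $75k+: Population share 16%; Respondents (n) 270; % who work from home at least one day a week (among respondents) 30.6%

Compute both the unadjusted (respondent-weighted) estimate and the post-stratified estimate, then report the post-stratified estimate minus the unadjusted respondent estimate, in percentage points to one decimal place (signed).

Naive respondent-only estimate (weights = respondent counts):
  (270/840)×51.7 + (300/840)×38 + (270/840)×30.6 = 40.025%
Reweighting by population income bracket shares:
  0.1×51.7 + 0.74×38 + 0.16×30.6 = 38.186%
Difference = 38.186 − 40.025 = -1.839 pp.

-1.8 percentage points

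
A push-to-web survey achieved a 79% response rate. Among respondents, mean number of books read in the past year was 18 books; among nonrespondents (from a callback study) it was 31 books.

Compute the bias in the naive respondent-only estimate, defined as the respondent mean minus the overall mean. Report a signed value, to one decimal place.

-2.7

Nonresponse fraction = 1 − 0.79 = 0.21.
Bias = (nonresponse fraction) × (respondent mean − nonrespondent mean)
     = 0.21 × (18 − 31) = 0.21 × -13 = -2.73.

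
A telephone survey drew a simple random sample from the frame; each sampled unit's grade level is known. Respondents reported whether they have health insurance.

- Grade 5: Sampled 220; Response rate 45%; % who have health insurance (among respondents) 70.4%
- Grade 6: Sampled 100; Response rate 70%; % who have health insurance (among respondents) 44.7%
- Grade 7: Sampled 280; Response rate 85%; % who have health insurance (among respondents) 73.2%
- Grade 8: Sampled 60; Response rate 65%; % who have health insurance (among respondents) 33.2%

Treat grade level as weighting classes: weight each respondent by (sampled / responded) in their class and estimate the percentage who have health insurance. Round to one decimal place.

64.3%

Inverse-response-rate weighting restores each class to its sampled count, so class totals weight by n_sampled:
  Grade 5: 220 × 70.4 = 15488
  Grade 6: 100 × 44.7 = 4470
  Grade 7: 280 × 73.2 = 20,496
  Grade 8: 60 × 33.2 = 1992
Adjusted estimate = 42,446 / 660 = 64.3121 → 64.3%.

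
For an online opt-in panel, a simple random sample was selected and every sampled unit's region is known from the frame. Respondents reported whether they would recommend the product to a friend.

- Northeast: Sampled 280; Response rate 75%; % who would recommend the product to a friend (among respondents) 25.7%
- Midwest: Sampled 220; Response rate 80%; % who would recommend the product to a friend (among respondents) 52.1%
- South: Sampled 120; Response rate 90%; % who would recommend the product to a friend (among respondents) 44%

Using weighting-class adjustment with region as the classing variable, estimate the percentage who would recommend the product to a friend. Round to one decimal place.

38.6%

Each respondent's weight = sampled/responded in their class; summing within a class gives n_sampled, so:
  Northeast: 280 × 25.7 = 7196
  Midwest: 220 × 52.1 = 11,462
  South: 120 × 44 = 5280
Adjusted estimate = 23,938 / 620 = 38.6097 → 38.6%.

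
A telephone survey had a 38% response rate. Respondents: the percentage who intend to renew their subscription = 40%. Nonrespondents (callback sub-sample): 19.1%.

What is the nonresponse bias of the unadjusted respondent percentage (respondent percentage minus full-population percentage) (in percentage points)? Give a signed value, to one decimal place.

+13.0 percentage points

Nonresponse fraction = 1 − 0.38 = 0.62.
Bias = (nonresponse fraction) × (respondent percentage − nonrespondent percentage)
     = 0.62 × (40 − 19.1) = 0.62 × 20.9 = 12.958.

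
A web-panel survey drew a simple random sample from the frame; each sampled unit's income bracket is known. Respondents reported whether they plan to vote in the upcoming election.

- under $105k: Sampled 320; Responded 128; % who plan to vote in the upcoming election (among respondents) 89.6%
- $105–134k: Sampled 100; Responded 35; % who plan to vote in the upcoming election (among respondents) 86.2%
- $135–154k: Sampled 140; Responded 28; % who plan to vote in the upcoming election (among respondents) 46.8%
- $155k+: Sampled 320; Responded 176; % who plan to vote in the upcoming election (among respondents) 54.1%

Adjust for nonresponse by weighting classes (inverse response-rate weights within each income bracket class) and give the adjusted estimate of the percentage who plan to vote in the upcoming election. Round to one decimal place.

69.5%

Class response rates: under $105k 128/320 = 40%, $105–134k 35/100 = 35%, $135–154k 28/140 = 20%, $155k+ 176/320 = 55%.
Inverse-response-rate weighting restores each class to its sampled count, so class totals weight by n_sampled:
  under $105k: 320 × 89.6 = 28,672
  $105–134k: 100 × 86.2 = 8620
  $135–154k: 140 × 46.8 = 6552
  $155k+: 320 × 54.1 = 17,312
Adjusted estimate = 61,156 / 880 = 69.4955 → 69.5%.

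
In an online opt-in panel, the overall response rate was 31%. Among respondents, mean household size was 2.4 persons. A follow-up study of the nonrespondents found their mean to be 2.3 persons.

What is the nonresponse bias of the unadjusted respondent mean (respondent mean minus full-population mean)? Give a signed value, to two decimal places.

Nonresponse fraction = 1 − 0.31 = 0.69.
Bias = (nonresponse fraction) × (respondent mean − nonrespondent mean)
     = 0.69 × (2.4 − 2.3) = 0.69 × 0.1 = 0.069.

+0.07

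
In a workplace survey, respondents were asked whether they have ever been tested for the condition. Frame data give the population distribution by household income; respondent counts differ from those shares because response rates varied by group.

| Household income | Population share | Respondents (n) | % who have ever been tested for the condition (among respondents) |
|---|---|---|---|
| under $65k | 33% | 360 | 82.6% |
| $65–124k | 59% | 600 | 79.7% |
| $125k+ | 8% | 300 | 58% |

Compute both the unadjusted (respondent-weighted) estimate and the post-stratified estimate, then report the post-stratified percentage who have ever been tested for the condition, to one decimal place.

Unadjusted (pooled respondent) estimate weights by respondent counts:
  (360/1260)×82.6 + (600/1260)×79.7 + (300/1260)×58 = 75.3619%
Post-stratifying to population shares instead:
  0.33×82.6 + 0.59×79.7 + 0.08×58 = 78.921%

78.9%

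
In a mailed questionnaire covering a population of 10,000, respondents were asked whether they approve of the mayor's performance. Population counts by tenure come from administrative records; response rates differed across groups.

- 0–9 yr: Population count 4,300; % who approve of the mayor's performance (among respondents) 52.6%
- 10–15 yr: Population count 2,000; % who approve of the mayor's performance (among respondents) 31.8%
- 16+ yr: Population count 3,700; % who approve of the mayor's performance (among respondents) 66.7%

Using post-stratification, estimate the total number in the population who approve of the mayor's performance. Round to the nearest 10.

Each cell contributes its population count × the respondent rate:
  0–9 yr: 4,300 × 52.6% = 2261.8
  10–15 yr: 2,000 × 31.8% = 636
  16+ yr: 3,700 × 66.7% = 2467.9
Estimated total = 5365.7 → 5,370.

5,370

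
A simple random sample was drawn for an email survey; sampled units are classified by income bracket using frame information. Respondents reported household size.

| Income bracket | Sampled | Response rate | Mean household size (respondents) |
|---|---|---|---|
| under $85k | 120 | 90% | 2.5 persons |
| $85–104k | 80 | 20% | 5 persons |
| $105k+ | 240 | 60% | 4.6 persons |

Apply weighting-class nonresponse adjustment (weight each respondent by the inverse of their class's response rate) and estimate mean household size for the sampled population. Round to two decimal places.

With weight = n_sampled/n_responded per class, the weighted class total is n_sampled:
  under $85k: 120 × 2.5 = 300
  $85–104k: 80 × 5 = 400
  $105k+: 240 × 4.6 = 1104
Adjusted estimate = 1804 / 440 = 4.1 → 4.10.

4.10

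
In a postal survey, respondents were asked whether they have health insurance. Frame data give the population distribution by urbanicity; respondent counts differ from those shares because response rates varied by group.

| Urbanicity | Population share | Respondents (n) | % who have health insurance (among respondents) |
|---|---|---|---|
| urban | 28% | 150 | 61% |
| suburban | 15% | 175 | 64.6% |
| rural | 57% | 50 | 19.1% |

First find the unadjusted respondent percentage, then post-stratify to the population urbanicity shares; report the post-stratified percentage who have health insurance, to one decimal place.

Unadjusted (pooled respondent) estimate weights by respondent counts:
  (150/375)×61 + (175/375)×64.6 + (50/375)×19.1 = 57.0933%
Post-stratifying to population shares instead:
  0.28×61 + 0.15×64.6 + 0.57×19.1 = 37.657%

37.7%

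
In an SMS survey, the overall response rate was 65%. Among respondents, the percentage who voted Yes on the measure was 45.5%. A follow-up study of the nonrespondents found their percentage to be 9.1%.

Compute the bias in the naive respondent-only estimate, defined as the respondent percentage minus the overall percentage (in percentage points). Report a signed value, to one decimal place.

Nonresponse fraction = 1 − 0.65 = 0.35.
Bias = (nonresponse fraction) × (respondent percentage − nonrespondent percentage)
     = 0.35 × (45.5 − 9.1) = 0.35 × 36.4 = 12.74.

+12.7 percentage points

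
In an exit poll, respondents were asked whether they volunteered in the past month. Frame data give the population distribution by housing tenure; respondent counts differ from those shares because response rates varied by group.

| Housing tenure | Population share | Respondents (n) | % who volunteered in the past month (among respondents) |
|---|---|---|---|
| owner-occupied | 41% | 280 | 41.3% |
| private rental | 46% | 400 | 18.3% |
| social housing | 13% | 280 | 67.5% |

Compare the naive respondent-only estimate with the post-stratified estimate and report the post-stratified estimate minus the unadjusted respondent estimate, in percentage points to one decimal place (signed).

-5.2 percentage points

Unadjusted (pooled respondent) estimate weights by respondent counts:
  (280/960)×41.3 + (400/960)×18.3 + (280/960)×67.5 = 39.3583%
Post-stratifying to population shares instead:
  0.41×41.3 + 0.46×18.3 + 0.13×67.5 = 34.126%
Difference = 34.126 − 39.3583 = -5.2323 pp.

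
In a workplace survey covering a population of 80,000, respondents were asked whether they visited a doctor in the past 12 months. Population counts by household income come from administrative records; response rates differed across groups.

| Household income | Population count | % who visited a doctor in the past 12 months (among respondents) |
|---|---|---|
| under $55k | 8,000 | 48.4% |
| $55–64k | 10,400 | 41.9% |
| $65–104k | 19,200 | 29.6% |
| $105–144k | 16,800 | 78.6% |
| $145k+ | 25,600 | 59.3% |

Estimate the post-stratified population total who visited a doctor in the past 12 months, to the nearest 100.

Estimated count per cell = population count × respondent percentage:
  under $55k: 8,000 × 48.4% = 3872
  $55–64k: 10,400 × 41.9% = 4357.6
  $65–104k: 19,200 × 29.6% = 5683.2
  $105–144k: 16,800 × 78.6% = 13204.8
  $145k+: 25,600 × 59.3% = 15180.8
Estimated total = 42298.4 → 42,300.

42,300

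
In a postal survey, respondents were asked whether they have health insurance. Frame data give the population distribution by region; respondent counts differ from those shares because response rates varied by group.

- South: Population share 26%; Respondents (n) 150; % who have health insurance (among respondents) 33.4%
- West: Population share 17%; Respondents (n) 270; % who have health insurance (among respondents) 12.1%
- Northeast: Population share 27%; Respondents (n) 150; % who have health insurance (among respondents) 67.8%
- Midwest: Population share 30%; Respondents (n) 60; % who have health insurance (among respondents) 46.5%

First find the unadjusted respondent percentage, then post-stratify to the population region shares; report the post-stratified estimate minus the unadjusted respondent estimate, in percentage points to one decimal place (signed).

+9.3 percentage points

Without adjustment, the pooled respondent share is:
  (150/630)×33.4 + (270/630)×12.1 + (150/630)×67.8 + (60/630)×46.5 = 33.7095%
Reweighting by population region shares:
  0.26×33.4 + 0.17×12.1 + 0.27×67.8 + 0.3×46.5 = 42.997%
Difference = 42.997 − 33.7095 = 9.2875 pp.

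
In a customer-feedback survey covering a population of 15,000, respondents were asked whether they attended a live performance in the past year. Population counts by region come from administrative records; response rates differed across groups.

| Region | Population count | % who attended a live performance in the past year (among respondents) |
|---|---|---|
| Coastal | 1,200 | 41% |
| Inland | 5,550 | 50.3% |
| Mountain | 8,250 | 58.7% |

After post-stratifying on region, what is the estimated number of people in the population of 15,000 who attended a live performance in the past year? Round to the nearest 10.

8,130

Estimated count per cell = population count × respondent percentage:
  Coastal: 1,200 × 41% = 492
  Inland: 5,550 × 50.3% = 2791.65
  Mountain: 8,250 × 58.7% = 4842.75
Estimated total = 8126.4 → 8,130.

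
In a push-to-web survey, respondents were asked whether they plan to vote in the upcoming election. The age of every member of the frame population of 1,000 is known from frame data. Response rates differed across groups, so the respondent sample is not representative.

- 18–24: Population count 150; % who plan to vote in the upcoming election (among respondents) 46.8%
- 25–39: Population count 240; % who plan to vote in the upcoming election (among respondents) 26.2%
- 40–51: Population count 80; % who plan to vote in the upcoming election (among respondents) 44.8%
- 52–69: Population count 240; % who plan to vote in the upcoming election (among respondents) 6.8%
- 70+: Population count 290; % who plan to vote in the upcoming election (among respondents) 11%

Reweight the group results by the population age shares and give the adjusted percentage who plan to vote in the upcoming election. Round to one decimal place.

Weight each group's respondent value by its population share:
  18–24: (150/1,000) × 46.8 = 7.02
  25–39: (240/1,000) × 26.2 = 6.288
  40–51: (80/1,000) × 44.8 = 3.584
  52–69: (240/1,000) × 6.8 = 1.632
  70+: (290/1,000) × 11 = 3.19
Post-stratified estimate = 21.714 → 21.7%.

21.7%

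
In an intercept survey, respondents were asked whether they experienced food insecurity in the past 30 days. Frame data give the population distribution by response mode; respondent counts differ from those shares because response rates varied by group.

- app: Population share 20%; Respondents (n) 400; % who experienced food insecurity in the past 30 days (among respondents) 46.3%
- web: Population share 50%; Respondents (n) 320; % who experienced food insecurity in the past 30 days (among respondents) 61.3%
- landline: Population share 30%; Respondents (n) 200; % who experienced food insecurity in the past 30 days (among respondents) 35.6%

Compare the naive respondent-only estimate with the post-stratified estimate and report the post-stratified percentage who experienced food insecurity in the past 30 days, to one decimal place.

Without adjustment, the pooled respondent share is:
  (400/920)×46.3 + (320/920)×61.3 + (200/920)×35.6 = 49.1913%
Post-stratified estimate weights by population shares:
  0.2×46.3 + 0.5×61.3 + 0.3×35.6 = 50.59%

50.6%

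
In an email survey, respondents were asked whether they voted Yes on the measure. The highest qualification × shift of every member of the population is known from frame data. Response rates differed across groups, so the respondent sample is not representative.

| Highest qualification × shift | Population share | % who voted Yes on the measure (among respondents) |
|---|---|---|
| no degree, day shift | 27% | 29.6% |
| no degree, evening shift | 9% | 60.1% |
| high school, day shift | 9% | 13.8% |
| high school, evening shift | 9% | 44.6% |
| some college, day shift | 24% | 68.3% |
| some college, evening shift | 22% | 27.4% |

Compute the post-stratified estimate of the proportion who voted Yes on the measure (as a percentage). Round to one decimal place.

41.1%

Weight each group's respondent value by its population share:
  no degree, day shift: 0.27 × 29.6 = 7.992
  no degree, evening shift: 0.09 × 60.1 = 5.409
  high school, day shift: 0.09 × 13.8 = 1.242
  high school, evening shift: 0.09 × 44.6 = 4.014
  some college, day shift: 0.24 × 68.3 = 16.392
  some college, evening shift: 0.22 × 27.4 = 6.028
Post-stratified estimate = 41.077 → 41.1%.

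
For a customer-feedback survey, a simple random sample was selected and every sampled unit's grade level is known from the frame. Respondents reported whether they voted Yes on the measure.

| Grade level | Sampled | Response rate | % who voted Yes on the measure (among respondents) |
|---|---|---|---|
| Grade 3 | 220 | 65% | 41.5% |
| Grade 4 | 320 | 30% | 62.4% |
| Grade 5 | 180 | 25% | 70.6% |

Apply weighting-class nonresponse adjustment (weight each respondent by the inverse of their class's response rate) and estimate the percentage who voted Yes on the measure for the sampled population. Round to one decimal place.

Inverse-response-rate weighting restores each class to its sampled count, so class totals weight by n_sampled:
  Grade 3: 220 × 41.5 = 9130
  Grade 4: 320 × 62.4 = 19,968
  Grade 5: 180 × 70.6 = 12708
Adjusted estimate = 41,806 / 720 = 58.0639 → 58.1%.

58.1%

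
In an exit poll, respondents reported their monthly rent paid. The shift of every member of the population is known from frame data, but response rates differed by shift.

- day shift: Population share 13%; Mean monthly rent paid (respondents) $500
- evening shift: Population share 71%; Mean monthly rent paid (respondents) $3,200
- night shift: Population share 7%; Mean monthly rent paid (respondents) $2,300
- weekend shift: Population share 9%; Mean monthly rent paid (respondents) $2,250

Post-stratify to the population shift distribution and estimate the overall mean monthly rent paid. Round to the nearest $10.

$2,700

Weight each group's respondent value by its population share:
  day shift: 0.13 × 500 = 65
  evening shift: 0.71 × 3200 = 2272
  night shift: 0.07 × 2300 = 161
  weekend shift: 0.09 × 2250 = 202.5
Post-stratified estimate = 2700.5 → $2,700.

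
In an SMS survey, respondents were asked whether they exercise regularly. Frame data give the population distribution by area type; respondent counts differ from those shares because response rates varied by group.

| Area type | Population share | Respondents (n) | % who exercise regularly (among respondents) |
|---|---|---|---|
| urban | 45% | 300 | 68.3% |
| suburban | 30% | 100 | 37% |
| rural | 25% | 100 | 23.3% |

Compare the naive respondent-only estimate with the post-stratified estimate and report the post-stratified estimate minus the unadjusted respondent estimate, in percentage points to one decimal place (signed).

-5.4 percentage points

Unadjusted (pooled respondent) estimate weights by respondent counts:
  (300/500)×68.3 + (100/500)×37 + (100/500)×23.3 = 53.04%
Post-stratified estimate weights by population shares:
  0.45×68.3 + 0.3×37 + 0.25×23.3 = 47.66%
Difference = 47.66 − 53.04 = -5.38 pp.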